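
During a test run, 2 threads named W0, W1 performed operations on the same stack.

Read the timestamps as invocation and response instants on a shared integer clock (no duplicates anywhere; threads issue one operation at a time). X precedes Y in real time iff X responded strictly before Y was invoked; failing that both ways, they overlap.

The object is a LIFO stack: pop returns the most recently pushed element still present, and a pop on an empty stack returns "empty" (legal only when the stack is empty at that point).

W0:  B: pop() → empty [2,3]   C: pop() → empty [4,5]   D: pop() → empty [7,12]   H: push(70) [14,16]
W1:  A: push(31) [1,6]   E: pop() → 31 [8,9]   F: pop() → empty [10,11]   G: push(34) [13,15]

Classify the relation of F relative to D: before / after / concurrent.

concurrent

F spans [10,11], D spans [7,12]
the intervals overlap in both directions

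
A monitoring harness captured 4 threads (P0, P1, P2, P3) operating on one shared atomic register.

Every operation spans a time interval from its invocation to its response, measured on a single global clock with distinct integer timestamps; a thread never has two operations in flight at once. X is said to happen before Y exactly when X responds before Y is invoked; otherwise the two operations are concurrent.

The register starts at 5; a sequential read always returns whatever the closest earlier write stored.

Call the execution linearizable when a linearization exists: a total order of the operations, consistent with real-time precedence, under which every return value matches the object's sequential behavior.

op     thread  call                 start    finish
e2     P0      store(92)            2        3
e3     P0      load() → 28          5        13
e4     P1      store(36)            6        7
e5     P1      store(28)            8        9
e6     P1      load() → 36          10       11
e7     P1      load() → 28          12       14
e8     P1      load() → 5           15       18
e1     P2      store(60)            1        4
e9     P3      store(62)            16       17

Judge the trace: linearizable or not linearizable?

not linearizable

the violation lands at event 11, e6's response at time 11: events 1..10 linearize, events 1..11 do not
5 completed operations, 2 real-time-consistent orders — every atomic register replay fails
including or dropping the 1 pending operation (e3) in any combination fails
sample order e1, e2, e4, e5, e6 (pending dropped) stalls at step 5 — e6 load() → 36 has no legal effect
sample order e2, e1, e4, e5, e6 (pending dropped) stalls at step 5 — e6 load() → 36 has no legal effect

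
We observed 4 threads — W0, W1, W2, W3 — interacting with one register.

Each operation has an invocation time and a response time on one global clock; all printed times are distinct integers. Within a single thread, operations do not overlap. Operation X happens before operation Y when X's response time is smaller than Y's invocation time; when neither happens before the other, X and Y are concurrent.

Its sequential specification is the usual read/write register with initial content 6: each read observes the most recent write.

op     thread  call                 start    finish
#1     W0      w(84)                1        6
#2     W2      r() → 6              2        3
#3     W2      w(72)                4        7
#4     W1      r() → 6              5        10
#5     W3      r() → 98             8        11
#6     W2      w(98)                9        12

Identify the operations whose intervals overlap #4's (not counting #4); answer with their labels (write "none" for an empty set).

concurrent with #4 ([5,10]): every op whose interval crosses 5..10
#1 [1,6]: concurrent
#2 [2,3]: before
#3 [4,7]: concurrent
#5 [8,11]: concurrent
#6 [9,12]: concurrent

#1, #3, #5, #6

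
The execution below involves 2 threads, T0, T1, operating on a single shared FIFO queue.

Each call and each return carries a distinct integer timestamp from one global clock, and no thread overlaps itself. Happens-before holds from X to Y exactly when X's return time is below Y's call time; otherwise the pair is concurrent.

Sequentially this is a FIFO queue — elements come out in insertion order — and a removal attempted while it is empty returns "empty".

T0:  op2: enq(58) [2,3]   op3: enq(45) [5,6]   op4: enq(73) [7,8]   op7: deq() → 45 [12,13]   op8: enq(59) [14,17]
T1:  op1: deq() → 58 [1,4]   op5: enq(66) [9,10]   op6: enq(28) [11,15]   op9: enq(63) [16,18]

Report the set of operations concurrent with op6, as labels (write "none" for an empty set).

op7, op8

op6 spans [11,15]; an op avoiding the whole window 11..15 is ordered, any other is concurrent
op1 [1,4]: before
op2 [2,3]: before
op3 [5,6]: before
op4 [7,8]: before
op5 [9,10]: before
op7 [12,13]: concurrent
op8 [14,17]: concurrent
op9 [16,18]: after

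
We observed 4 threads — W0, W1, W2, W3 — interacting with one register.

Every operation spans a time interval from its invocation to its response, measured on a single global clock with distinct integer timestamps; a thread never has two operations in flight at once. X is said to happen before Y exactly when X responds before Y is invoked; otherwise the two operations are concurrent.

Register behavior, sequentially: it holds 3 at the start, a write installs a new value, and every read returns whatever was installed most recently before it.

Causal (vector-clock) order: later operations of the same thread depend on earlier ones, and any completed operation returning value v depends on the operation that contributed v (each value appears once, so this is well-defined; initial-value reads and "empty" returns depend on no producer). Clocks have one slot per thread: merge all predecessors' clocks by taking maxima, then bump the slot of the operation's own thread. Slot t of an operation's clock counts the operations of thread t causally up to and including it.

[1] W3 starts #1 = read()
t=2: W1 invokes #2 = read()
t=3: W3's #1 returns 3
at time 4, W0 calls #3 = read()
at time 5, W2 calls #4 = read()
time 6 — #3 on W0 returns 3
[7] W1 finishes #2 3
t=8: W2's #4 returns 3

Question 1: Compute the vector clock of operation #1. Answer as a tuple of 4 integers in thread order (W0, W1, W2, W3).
(0, 0, 0, 1)

root op #1, invoked 1: fresh clock plus W3's own tick → (0, 0, 0, 1)
root op #4, invoked 5: fresh clock plus W2's own tick → (0, 0, 1, 0)
root op #2, invoked 2: fresh clock plus W1's own tick → (0, 1, 0, 0)
root op #3, invoked 4: fresh clock plus W0's own tick → (1, 0, 0, 0)
target: VC(#1) = (0, 0, 0, 1)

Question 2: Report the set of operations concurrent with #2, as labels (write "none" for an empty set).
#1, #3, #4

#2 spans [2,7]: anything still running between times 2 and 7 counts as concurrent
#1 [1,3]: concurrent
#3 [4,6]: concurrent
#4 [5,8]: concurrent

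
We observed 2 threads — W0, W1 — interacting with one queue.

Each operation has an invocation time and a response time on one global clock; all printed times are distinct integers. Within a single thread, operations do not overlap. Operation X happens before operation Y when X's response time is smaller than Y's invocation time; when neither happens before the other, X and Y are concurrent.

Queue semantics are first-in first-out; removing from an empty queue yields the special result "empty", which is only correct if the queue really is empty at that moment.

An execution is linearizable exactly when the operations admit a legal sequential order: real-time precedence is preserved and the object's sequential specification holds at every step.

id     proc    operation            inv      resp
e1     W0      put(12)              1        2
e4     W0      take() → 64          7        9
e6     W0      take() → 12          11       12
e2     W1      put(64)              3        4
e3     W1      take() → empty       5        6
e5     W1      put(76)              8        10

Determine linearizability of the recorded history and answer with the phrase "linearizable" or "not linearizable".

events 1..5 are fine; event 6 — the response of e3 at time 6 — makes the prefix non-linearizable
exactly one order of the 3 completed ops respects real time; the queue replay fails
one such order, e1, e2, e3, breaks at step 3 where e3 take() → empty is illegal

not linearizable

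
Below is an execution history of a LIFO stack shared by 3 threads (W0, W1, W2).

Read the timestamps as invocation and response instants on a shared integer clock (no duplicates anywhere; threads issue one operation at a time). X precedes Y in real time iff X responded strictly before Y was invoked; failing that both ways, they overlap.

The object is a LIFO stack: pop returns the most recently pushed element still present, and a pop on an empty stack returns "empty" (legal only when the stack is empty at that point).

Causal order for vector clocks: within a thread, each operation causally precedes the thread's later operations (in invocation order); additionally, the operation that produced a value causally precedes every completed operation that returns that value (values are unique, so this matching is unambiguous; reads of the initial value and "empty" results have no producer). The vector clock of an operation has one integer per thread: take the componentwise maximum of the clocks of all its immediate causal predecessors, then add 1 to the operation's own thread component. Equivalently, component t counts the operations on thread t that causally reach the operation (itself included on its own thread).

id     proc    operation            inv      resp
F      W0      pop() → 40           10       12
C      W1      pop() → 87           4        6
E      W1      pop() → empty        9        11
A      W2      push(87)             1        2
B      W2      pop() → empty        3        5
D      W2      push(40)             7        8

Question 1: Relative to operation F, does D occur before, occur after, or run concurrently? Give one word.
before

D spans [7,8], F spans [10,12]
resp(D)=8 < inv(F)=10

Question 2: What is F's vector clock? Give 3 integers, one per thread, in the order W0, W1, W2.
(1, 0, 3)

A, invoked 1, has no incoming edges; only W2's bump applies → (0, 0, 1)
VC(B, invoked at 3): max of VC(A)=(0, 0, 1), then +1 on thread W2 → (0, 0, 2)
VC(C, invoked at 4): max of VC(A)=(0, 0, 1), then +1 on thread W1 → (0, 1, 1)
VC(D, invoked at 7): max of VC(B)=(0, 0, 2), then +1 on thread W2 → (0, 0, 3)
VC(E, invoked at 9): max of VC(C)=(0, 1, 1), then +1 on thread W1 → (0, 2, 1)
VC(F, invoked at 10): max of VC(D)=(0, 0, 3), then +1 on thread W0 → (1, 0, 3)
target: VC(F) = (1, 0, 3)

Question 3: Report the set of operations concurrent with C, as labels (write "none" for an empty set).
B

C runs from 4 to 6; window-overlapping ops are concurrent
A [1,2]: before
B [3,5]: concurrent
D [7,8]: after
E [9,11]: after
F [10,12]: after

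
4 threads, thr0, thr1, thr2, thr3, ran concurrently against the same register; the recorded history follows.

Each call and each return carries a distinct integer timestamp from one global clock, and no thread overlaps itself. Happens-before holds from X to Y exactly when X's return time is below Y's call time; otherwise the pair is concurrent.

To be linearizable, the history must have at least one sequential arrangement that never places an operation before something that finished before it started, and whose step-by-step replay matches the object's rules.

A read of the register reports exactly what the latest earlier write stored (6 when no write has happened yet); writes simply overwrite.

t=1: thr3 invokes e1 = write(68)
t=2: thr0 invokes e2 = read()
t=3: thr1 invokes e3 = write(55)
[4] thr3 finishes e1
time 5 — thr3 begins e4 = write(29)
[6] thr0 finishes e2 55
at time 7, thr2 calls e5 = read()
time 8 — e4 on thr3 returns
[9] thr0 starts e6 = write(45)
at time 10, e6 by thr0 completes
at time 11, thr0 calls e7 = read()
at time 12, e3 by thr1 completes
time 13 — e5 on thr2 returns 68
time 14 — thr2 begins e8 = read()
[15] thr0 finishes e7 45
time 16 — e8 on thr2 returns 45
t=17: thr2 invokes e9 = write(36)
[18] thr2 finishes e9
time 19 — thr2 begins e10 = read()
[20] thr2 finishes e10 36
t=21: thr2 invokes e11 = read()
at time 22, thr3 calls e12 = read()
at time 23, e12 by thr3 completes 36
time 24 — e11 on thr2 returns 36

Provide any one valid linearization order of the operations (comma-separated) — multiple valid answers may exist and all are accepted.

e3, e2, e1, e5, e4, e6, e7, e8, e9, e10, e11, e12

step 1: e3 write(55) — value 55
step 2: e2 read() → 55 — value 55
step 3: e1 write(68) — value 68
step 4: e5 read() → 68 — value 68
step 5: e4 write(29) — value 29
step 6: e6 write(45) — value 45
step 7: e7 read() → 45 — value 45
step 8: e8 read() → 45 — value 45
step 9: e9 write(36) — value 36
step 10: e10 read() → 36 — value 36
step 11: e11 read() → 36 — value 36
step 12: e12 read() → 36 — value 36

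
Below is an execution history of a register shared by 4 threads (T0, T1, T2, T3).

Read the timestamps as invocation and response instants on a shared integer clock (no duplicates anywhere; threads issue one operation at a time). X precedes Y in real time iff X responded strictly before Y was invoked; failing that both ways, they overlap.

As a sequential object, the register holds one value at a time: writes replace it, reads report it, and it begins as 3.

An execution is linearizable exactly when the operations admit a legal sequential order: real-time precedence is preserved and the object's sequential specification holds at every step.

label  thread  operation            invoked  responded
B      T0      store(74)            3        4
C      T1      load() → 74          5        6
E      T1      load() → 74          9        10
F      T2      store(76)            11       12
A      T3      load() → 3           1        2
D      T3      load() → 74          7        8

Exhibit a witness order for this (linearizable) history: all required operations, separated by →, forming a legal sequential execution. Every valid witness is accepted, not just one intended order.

A → B → C → D → E → F

step 1: A load() → 3 — value 3
step 2: B store(74) — value 74
step 3: C load() → 74 — value 74
step 4: D load() → 74 — value 74
step 5: E load() → 74 — value 74
step 6: F store(76) — value 76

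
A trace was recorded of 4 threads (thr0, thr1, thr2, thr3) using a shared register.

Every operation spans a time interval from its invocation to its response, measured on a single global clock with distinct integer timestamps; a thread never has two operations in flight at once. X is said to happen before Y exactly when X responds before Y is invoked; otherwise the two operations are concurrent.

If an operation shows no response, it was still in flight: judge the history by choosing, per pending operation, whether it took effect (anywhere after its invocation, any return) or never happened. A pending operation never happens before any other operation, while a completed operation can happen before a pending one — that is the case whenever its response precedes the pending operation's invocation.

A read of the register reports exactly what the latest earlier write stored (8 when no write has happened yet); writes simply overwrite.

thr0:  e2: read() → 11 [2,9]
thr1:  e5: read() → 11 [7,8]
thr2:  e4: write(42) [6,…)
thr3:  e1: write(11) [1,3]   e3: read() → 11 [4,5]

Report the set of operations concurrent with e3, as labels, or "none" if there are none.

e3 runs from 4 to 5; window-overlapping ops are concurrent
e1 [1,3]: before
e2 [2,9]: concurrent
e4 [6,…): after
e5 [7,8]: after

e2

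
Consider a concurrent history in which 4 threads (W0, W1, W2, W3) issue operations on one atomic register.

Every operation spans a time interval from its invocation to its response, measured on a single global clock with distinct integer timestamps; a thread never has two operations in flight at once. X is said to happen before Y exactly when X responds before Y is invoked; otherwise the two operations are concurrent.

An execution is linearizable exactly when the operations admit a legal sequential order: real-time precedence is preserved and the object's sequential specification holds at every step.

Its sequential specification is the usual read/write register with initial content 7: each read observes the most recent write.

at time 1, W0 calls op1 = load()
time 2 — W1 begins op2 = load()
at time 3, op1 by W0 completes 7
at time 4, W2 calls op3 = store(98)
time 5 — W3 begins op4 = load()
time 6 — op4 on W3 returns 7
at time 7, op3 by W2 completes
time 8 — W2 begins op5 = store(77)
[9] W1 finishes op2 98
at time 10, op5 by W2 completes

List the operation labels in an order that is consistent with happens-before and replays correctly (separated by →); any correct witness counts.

op1 → op4 → op3 → op2 → op5

1. op1 load() → 7, leaving value 7
2. op4 load() → 7, leaving value 7
3. op3 store(98), leaving value 98
4. op2 load() → 98, leaving value 98
5. op5 store(77), leaving value 77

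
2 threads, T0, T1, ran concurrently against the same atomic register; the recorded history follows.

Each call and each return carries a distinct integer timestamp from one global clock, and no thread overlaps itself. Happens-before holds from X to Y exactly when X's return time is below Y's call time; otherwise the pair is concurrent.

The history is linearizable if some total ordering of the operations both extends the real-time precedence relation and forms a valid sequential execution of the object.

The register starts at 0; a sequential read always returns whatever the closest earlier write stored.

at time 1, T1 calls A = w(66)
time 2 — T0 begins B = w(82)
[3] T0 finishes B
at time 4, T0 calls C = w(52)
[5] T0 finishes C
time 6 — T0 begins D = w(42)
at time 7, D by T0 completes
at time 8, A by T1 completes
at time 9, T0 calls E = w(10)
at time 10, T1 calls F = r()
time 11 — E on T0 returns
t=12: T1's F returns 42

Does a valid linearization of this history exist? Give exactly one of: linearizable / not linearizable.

linearizable

one valid linearization: A, B, C, D, F, E
after step 1 (A w(66)): value 66
after step 2 (B w(82)): value 82
after step 3 (C w(52)): value 52
after step 4 (D w(42)): value 42
after step 5 (F r() → 42): value 42
after step 6 (E w(10)): value 10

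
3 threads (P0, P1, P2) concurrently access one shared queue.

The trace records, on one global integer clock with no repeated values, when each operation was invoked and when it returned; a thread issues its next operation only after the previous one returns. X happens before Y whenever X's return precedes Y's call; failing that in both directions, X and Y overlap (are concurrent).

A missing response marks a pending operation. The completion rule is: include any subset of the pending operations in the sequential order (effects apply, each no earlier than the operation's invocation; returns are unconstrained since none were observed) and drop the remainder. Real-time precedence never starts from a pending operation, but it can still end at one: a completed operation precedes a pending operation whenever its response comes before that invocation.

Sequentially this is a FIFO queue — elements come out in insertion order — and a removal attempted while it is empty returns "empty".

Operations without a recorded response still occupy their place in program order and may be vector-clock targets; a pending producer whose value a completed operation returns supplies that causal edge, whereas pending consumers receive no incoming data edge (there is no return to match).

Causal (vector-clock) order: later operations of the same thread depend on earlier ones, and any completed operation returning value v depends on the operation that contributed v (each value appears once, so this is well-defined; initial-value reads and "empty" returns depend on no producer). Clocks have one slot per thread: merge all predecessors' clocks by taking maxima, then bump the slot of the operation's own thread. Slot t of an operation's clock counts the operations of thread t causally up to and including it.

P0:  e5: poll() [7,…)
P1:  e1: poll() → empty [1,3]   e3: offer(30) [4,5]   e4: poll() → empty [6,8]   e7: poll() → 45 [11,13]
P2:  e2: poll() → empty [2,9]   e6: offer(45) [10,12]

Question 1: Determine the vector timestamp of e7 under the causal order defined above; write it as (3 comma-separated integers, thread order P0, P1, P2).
(0, 4, 2)

root op e2, invoked 2: fresh clock plus P2's own tick → (0, 0, 1)
root op e1, invoked 1: fresh clock plus P1's own tick → (0, 1, 0)
root op e5, invoked 7: fresh clock plus P0's own tick → (1, 0, 0)
from VC(e2)=(0, 0, 1), e6 (invoked 10) maxes components and bumps P2 → (0, 0, 2)
from VC(e1)=(0, 1, 0), e3 (invoked 4) maxes components and bumps P1 → (0, 2, 0)
from VC(e3)=(0, 2, 0), e4 (invoked 6) maxes components and bumps P1 → (0, 3, 0)
from VC(e4)=(0, 3, 0), VC(e6)=(0, 0, 2), e7 (invoked 11) maxes components and bumps P1 → (0, 4, 2)
target: VC(e7) = (0, 4, 2)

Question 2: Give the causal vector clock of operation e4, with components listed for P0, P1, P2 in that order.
(0, 3, 0)

VC(e2, invoked at 2): no causal predecessors; +1 on P2 → (0, 0, 1)
VC(e1, invoked at 1): no causal predecessors; +1 on P1 → (0, 1, 0)
VC(e5, invoked at 7): no causal predecessors; +1 on P0 → (1, 0, 0)
e6, invoked 10, takes VC(e2)=(0, 0, 1) under max, adds 1 for P2 → (0, 0, 2)
e3, invoked 4, takes VC(e1)=(0, 1, 0) under max, adds 1 for P1 → (0, 2, 0)
e4, invoked 6, takes VC(e3)=(0, 2, 0) under max, adds 1 for P1 → (0, 3, 0)
e7, invoked 11, takes VC(e4)=(0, 3, 0), VC(e6)=(0, 0, 2) under max, adds 1 for P1 → (0, 4, 2)
target: VC(e4) = (0, 3, 0)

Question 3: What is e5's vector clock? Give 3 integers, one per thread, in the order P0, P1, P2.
(1, 0, 0)

e2 (invocation 2): nothing precedes it; P2's component alone gives (0, 0, 1)
e1 (invocation 1): nothing precedes it; P1's component alone gives (0, 1, 0)
e5 (invocation 7): nothing precedes it; P0's component alone gives (1, 0, 0)
e6 (invocation 10): componentwise max over VC(e2)=(0, 0, 1), +1 at P2, giving (0, 0, 2)
e3 (invocation 4): componentwise max over VC(e1)=(0, 1, 0), +1 at P1, giving (0, 2, 0)
e4 (invocation 6): componentwise max over VC(e3)=(0, 2, 0), +1 at P1, giving (0, 3, 0)
e7 (invocation 11): componentwise max over VC(e4)=(0, 3, 0), VC(e6)=(0, 0, 2), +1 at P1, giving (0, 4, 2)
target: VC(e5) = (1, 0, 0)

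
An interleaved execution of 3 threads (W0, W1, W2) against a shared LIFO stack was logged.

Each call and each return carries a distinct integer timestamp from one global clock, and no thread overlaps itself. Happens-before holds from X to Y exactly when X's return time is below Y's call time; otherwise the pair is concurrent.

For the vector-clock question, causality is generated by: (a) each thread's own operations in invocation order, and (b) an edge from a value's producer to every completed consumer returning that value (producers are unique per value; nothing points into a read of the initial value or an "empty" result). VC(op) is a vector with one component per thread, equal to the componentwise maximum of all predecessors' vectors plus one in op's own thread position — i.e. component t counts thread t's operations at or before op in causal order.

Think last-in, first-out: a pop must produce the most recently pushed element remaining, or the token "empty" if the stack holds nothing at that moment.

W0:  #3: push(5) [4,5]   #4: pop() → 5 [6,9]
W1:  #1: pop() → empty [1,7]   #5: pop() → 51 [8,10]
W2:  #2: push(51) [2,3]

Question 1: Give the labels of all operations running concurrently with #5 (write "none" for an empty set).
#4

#5 spans [8,10]: anything still running between times 8 and 10 counts as concurrent
#1 [1,7]: before
#2 [2,3]: before
#3 [4,5]: before
#4 [6,9]: concurrent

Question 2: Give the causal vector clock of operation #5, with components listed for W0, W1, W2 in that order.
(0, 2, 1)

invoked at 2, #2 has no predecessors; its own W2 bump gives (0, 0, 1)
invoked at 1, #1 has no predecessors; its own W1 bump gives (0, 1, 0)
invoked at 4, #3 has no predecessors; its own W0 bump gives (1, 0, 0)
invoked at 6, #4 merges VC(#3)=(1, 0, 0) and bumps W0's slot → (2, 0, 0)
invoked at 8, #5 merges VC(#1)=(0, 1, 0), VC(#2)=(0, 0, 1) and bumps W1's slot → (0, 2, 1)
target: VC(#5) = (0, 2, 1)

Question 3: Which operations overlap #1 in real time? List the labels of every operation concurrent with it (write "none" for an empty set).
#2, #3, #4

concurrent with #1 ([1,7]): every op whose interval crosses 1..7
#2 [2,3]: concurrent
#3 [4,5]: concurrent
#4 [6,9]: concurrent
#5 [8,10]: after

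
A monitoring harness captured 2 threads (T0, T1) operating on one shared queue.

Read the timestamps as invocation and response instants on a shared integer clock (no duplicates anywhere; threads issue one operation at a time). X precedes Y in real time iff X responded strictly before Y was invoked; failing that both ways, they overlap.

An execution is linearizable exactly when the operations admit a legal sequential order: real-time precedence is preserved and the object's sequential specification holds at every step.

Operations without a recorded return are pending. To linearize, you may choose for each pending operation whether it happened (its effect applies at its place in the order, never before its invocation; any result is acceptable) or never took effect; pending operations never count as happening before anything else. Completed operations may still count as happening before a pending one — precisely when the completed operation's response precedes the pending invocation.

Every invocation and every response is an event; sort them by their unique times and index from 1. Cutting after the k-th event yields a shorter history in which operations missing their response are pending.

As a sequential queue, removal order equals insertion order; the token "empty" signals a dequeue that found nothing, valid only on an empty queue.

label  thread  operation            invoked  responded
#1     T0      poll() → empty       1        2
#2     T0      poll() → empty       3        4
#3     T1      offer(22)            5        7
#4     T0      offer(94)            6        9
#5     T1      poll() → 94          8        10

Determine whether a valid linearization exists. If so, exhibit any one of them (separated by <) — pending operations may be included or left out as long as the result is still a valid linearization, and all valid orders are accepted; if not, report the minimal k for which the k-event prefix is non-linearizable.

1. #1 poll() → empty, leaving queue <>
2. #2 poll() → empty, leaving queue <>
3. #4 offer(94), leaving queue <94>
4. #3 offer(22), leaving queue <94,22>
5. #5 poll() → 94, leaving queue <22>

linearizable — witness: #1 < #2 < #4 < #3 < #5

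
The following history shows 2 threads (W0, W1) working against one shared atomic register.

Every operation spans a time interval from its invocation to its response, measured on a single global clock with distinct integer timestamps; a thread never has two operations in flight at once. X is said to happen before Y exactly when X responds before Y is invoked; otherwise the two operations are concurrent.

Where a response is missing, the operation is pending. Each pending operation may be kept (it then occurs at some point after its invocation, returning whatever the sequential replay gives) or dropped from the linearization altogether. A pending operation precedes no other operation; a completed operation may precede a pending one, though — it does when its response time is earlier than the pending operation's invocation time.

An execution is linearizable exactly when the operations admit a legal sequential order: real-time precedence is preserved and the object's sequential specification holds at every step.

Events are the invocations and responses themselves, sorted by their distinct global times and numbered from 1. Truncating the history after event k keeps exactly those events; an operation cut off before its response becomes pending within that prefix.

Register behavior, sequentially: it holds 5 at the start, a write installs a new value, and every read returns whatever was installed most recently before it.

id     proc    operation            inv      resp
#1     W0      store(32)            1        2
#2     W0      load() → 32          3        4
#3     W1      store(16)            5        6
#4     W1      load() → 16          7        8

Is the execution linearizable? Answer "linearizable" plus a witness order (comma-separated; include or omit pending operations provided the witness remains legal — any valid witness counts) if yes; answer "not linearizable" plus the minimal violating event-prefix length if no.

linearizable — witness: #1, #2, #3, #4

step 1: #1 store(32) — value 32
step 2: #2 load() → 32 — value 32
step 3: #3 store(16) — value 16
step 4: #4 load() → 16 — value 16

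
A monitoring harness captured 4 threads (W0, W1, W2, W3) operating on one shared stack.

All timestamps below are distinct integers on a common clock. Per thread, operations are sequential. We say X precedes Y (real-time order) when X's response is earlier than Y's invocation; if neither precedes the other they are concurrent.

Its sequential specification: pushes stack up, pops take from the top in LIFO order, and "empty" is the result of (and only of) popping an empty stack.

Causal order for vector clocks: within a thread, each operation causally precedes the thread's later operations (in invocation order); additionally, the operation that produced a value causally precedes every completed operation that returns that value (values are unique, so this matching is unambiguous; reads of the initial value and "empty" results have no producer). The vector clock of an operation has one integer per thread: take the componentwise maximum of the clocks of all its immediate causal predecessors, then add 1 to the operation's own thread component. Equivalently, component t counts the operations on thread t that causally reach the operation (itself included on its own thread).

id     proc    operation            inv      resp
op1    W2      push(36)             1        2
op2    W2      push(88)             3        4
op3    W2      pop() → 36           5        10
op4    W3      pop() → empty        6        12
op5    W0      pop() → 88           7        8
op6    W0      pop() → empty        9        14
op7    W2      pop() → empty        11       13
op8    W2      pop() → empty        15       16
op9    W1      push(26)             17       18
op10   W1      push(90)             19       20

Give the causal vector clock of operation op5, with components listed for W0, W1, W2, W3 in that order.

op4 (invocation 6): nothing precedes it; W3's component alone gives (0, 0, 0, 1)
op1 (invocation 1): nothing precedes it; W2's component alone gives (0, 0, 1, 0)
op9 (invocation 17): nothing precedes it; W1's component alone gives (0, 1, 0, 0)
from VC(op1)=(0, 0, 1, 0), op2 (invoked 3) maxes components and bumps W2 → (0, 0, 2, 0)
from VC(op9)=(0, 1, 0, 0), op10 (invoked 19) maxes components and bumps W1 → (0, 2, 0, 0)
from VC(op1)=(0, 0, 1, 0), VC(op2)=(0, 0, 2, 0), op3 (invoked 5) maxes components and bumps W2 → (0, 0, 3, 0)
from VC(op2)=(0, 0, 2, 0), op5 (invoked 7) maxes components and bumps W0 → (1, 0, 2, 0)
from VC(op3)=(0, 0, 3, 0), op7 (invoked 11) maxes components and bumps W2 → (0, 0, 4, 0)
from VC(op5)=(1, 0, 2, 0), op6 (invoked 9) maxes components and bumps W0 → (2, 0, 2, 0)
from VC(op7)=(0, 0, 4, 0), op8 (invoked 15) maxes components and bumps W2 → (0, 0, 5, 0)
target: VC(op5) = (1, 0, 2, 0)

(1, 0, 2, 0)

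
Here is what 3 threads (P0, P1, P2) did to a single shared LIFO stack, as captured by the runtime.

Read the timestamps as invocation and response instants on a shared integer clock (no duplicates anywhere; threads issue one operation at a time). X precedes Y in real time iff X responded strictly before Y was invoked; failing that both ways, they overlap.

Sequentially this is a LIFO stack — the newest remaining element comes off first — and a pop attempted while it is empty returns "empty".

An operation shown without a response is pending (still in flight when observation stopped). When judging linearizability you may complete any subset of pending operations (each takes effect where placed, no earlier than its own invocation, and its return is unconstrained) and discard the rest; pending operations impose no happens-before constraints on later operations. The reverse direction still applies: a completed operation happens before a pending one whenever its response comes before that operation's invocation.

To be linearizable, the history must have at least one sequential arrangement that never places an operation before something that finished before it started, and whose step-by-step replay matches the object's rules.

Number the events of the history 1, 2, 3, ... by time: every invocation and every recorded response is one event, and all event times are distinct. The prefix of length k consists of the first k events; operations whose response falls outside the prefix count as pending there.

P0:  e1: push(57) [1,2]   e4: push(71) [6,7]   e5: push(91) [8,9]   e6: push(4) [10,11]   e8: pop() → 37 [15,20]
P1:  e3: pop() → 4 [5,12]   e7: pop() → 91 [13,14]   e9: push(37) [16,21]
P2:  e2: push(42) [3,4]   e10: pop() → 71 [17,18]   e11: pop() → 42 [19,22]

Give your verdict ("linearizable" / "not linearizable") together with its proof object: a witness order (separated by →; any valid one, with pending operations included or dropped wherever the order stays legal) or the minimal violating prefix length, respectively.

linearizable — witness: e1 → e2 → e4 → e5 → e6 → e3 → e7 → e9 → e8 → e10 → e11

step 1: e1 push(57) — stack <57>
step 2: e2 push(42) — stack <57,42>
step 3: e4 push(71) — stack <57,42,71>
step 4: e5 push(91) — stack <57,42,71,91>
step 5: e6 push(4) — stack <57,42,71,91,4>
step 6: e3 pop() → 4 — stack <57,42,71,91>
step 7: e7 pop() → 91 — stack <57,42,71>
step 8: e9 push(37) — stack <57,42,71,37>
step 9: e8 pop() → 37 — stack <57,42,71>
step 10: e10 pop() → 71 — stack <57,42>
step 11: e11 pop() → 42 — stack <57>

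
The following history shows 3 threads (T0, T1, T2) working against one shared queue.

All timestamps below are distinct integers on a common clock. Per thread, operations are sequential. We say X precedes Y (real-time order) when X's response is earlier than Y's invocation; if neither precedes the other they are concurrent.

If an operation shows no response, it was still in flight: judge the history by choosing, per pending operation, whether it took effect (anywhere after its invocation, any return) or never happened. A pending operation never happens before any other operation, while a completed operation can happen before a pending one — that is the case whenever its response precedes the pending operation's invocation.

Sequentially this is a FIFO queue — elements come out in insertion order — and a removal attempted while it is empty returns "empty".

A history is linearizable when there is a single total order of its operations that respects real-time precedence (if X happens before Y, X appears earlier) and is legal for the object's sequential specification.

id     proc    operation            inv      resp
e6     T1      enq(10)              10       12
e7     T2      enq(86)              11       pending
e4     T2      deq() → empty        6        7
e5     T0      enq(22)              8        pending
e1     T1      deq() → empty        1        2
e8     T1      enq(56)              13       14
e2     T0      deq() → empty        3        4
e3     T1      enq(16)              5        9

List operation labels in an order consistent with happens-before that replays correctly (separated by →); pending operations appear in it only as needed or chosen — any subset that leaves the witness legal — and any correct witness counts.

e1 → e2 → e4 → e3 → e5 → e6 → e7 → e8

step 1: e1 deq() → empty — queue <>
step 2: e2 deq() → empty — queue <>
step 3: e4 deq() → empty — queue <>
step 4: e3 enq(16) — queue <16>
step 5: e5 enq(22) (pending, included) — queue <16,22>
step 6: e6 enq(10) — queue <16,22,10>
step 7: e7 enq(86) (pending, included) — queue <16,22,10,86>
step 8: e8 enq(56) — queue <16,22,10,86,56>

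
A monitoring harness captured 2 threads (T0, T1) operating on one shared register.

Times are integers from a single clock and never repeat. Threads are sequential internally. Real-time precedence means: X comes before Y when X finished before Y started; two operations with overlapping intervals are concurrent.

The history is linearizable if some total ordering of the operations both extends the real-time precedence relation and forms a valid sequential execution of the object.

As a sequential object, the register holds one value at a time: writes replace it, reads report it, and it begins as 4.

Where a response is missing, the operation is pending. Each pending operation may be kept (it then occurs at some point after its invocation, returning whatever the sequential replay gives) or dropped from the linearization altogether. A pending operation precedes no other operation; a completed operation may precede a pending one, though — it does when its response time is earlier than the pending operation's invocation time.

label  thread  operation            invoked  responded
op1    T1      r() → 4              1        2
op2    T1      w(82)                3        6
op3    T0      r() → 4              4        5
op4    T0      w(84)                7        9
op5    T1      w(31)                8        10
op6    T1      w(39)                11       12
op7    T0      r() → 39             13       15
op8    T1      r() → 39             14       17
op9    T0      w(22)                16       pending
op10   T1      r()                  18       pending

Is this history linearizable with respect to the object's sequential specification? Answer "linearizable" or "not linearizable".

linearizable

one valid linearization: op1, op3, op2, op4, op5, op6, op7, op8
step 1: op1 r() → 4 — value 4
step 2: op3 r() → 4 — value 4
step 3: op2 w(82) — value 82
step 4: op4 w(84) — value 84
step 5: op5 w(31) — value 31
step 6: op6 w(39) — value 39
step 7: op7 r() → 39 — value 39
step 8: op8 r() → 39 — value 39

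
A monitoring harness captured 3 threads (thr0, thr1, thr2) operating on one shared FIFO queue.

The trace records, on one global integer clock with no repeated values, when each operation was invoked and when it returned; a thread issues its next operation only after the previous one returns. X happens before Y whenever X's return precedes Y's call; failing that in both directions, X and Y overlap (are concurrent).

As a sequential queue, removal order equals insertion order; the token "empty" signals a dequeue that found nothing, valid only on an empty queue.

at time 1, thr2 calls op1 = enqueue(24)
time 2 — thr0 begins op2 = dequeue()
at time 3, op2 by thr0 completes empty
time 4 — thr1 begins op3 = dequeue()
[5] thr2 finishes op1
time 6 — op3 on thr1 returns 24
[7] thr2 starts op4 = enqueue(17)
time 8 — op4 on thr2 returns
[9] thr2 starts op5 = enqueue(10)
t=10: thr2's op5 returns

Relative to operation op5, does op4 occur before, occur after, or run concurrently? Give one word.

op4 spans [7,8], op5 spans [9,10]
resp(op4)=8 < inv(op5)=9

before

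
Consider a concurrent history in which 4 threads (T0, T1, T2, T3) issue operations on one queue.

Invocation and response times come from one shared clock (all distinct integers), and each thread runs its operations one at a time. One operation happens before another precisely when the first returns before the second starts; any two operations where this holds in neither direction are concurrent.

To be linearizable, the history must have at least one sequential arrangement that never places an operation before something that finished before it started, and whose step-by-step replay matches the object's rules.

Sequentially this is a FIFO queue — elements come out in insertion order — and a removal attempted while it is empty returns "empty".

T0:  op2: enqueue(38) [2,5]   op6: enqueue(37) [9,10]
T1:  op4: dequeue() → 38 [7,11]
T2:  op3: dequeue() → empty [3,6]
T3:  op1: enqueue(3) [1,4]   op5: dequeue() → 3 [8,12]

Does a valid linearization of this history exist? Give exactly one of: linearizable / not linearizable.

one valid linearization: op3, op1, op2, op5, op4, op6
1. op3 dequeue() → empty, leaving queue <>
2. op1 enqueue(3), leaving queue <3>
3. op2 enqueue(38), leaving queue <3,38>
4. op5 dequeue() → 3, leaving queue <38>
5. op4 dequeue() → 38, leaving queue <>
6. op6 enqueue(37), leaving queue <37>

linearizable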